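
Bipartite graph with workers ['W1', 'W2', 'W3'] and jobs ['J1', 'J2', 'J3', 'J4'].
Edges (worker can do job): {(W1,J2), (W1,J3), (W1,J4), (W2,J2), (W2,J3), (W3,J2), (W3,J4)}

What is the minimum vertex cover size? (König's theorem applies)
Minimum vertex cover size = 3

By König's theorem: in bipartite graphs,
min vertex cover = max matching = 3

Maximum matching has size 3, so minimum vertex cover also has size 3.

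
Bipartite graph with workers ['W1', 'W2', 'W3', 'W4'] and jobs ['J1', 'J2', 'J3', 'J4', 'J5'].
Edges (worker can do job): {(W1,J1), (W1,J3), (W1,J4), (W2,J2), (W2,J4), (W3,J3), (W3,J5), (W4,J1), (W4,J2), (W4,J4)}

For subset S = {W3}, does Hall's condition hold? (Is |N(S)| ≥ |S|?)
Yes: |N(S)| = 2, |S| = 1

Subset S = {W3}
Neighbors N(S) = {J3, J5}

|N(S)| = 2, |S| = 1
Hall's condition: |N(S)| ≥ |S| is satisfied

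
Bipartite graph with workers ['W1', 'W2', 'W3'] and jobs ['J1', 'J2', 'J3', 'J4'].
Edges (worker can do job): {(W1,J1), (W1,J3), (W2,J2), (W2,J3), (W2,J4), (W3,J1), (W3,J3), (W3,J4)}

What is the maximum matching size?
Maximum matching size = 3

Maximum matching: {(W1,J1), (W2,J3), (W3,J4)}
Size: 3

This assigns 3 workers to 3 distinct jobs.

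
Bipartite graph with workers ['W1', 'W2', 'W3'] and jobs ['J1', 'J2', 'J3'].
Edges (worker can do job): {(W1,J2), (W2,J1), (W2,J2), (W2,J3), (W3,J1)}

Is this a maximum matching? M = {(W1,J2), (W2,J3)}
No, size 2 is not maximum

Proposed matching has size 2.
Maximum matching size for this graph: 3.

This is NOT maximum - can be improved to size 3.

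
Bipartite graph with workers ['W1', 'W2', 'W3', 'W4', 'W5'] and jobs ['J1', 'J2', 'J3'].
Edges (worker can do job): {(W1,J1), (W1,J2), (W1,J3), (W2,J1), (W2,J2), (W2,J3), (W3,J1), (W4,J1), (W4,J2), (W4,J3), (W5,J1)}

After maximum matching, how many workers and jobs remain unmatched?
Unmatched: 2 workers, 0 jobs

Maximum matching size: 3
Workers: 5 total, 3 matched, 2 unmatched
Jobs: 3 total, 3 matched, 0 unmatched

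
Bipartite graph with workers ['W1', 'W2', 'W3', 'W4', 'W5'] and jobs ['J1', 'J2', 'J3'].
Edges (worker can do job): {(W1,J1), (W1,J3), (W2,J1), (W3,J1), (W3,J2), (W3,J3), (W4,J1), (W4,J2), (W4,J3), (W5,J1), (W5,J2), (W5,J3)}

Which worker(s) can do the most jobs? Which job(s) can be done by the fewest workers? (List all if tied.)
Most versatile: W3, W4, W5 (3 jobs); Least covered: J2 (3 workers)

Worker degrees (jobs they can do): W1:2, W2:1, W3:3, W4:3, W5:3
Job degrees (workers who can do it): J1:5, J2:3, J3:4

Maximum worker degree is 3, achieved by: W3, W4, W5
Minimum job degree is 3, achieved by: J2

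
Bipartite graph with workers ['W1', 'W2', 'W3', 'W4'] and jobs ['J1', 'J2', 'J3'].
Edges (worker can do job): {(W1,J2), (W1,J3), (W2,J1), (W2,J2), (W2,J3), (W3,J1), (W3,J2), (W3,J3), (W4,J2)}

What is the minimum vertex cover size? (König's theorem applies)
Minimum vertex cover size = 3

By König's theorem: in bipartite graphs,
min vertex cover = max matching = 3

Maximum matching has size 3, so minimum vertex cover also has size 3.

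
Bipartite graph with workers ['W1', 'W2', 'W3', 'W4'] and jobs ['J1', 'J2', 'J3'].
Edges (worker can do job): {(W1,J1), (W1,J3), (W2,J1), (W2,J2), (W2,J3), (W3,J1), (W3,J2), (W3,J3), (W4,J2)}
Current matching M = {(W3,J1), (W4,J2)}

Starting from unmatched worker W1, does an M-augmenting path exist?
Yes: W1 → J3

An M-augmenting path alternates non-matching / matching edges, starting and ending at unmatched vertices.
Path: W1 → J3
(J3 is unmatched in M, so the path is augmenting.)
Flipping edges along this path would increase |M| from 2 to 3.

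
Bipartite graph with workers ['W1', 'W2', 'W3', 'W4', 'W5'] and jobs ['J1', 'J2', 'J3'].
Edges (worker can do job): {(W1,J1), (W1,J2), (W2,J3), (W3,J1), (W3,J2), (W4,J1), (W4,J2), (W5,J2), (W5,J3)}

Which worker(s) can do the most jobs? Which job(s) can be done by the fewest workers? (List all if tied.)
Most versatile: W1, W3, W4, W5 (2 jobs); Least covered: J3 (2 workers)

Worker degrees (jobs they can do): W1:2, W2:1, W3:2, W4:2, W5:2
Job degrees (workers who can do it): J1:3, J2:4, J3:2

Maximum worker degree is 2, achieved by: W1, W3, W4, W5
Minimum job degree is 2, achieved by: J3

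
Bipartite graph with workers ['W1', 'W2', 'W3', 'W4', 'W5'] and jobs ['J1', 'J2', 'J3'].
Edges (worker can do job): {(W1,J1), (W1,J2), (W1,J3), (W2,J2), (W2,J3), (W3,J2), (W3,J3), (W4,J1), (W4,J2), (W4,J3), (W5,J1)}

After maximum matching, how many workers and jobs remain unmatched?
Unmatched: 2 workers, 0 jobs

Maximum matching size: 3
Workers: 5 total, 3 matched, 2 unmatched
Jobs: 3 total, 3 matched, 0 unmatched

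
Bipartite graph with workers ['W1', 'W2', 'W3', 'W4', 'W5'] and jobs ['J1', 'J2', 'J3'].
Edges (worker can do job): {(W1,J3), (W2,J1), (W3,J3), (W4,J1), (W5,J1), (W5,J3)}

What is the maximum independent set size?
Maximum independent set = 6

By König's theorem:
- Min vertex cover = Max matching = 2
- Max independent set = Total vertices - Min vertex cover
- Max independent set = 8 - 2 = 6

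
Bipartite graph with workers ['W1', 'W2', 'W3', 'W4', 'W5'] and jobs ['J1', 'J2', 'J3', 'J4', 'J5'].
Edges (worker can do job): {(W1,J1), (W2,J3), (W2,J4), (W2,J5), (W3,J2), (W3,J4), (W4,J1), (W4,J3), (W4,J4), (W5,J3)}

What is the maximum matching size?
Maximum matching size = 5

Maximum matching: {(W1,J1), (W2,J5), (W3,J2), (W4,J4), (W5,J3)}
Size: 5

This assigns 5 workers to 5 distinct jobs.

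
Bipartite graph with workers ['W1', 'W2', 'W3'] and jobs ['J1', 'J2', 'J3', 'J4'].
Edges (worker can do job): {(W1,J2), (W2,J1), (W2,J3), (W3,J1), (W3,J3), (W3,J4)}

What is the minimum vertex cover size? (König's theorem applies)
Minimum vertex cover size = 3

By König's theorem: in bipartite graphs,
min vertex cover = max matching = 3

Maximum matching has size 3, so minimum vertex cover also has size 3.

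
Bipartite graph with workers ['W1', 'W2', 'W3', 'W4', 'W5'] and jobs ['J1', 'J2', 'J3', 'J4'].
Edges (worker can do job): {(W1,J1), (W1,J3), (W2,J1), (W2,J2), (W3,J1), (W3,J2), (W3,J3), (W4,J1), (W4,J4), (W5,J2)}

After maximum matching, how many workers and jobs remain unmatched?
Unmatched: 1 workers, 0 jobs

Maximum matching size: 4
Workers: 5 total, 4 matched, 1 unmatched
Jobs: 4 total, 4 matched, 0 unmatched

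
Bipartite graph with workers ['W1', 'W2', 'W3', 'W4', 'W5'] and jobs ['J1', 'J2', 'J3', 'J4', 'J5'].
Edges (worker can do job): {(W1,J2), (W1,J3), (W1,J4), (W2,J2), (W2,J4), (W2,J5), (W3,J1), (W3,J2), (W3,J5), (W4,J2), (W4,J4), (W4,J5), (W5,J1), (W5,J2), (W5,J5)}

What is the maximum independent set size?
Maximum independent set = 5

By König's theorem:
- Min vertex cover = Max matching = 5
- Max independent set = Total vertices - Min vertex cover
- Max independent set = 10 - 5 = 5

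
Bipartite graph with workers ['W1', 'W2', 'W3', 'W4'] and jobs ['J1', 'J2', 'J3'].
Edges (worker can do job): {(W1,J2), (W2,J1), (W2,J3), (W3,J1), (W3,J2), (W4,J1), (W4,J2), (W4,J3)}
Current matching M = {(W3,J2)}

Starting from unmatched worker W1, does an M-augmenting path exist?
Yes: W1 → J2 → W3 → J1

An M-augmenting path alternates non-matching / matching edges, starting and ending at unmatched vertices.
Path: W1 → J2 → W3 → J1
(J1 is unmatched in M, so the path is augmenting.)
Flipping edges along this path would increase |M| from 1 to 2.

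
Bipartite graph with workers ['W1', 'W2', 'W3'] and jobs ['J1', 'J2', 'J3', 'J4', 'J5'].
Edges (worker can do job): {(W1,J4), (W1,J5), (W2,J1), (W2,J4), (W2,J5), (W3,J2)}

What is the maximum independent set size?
Maximum independent set = 5

By König's theorem:
- Min vertex cover = Max matching = 3
- Max independent set = Total vertices - Min vertex cover
- Max independent set = 8 - 3 = 5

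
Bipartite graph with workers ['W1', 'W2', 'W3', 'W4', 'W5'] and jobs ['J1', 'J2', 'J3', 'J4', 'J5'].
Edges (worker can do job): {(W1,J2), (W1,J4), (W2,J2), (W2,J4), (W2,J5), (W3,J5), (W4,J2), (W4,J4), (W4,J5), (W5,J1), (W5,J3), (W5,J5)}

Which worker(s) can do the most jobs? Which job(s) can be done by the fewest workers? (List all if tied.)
Most versatile: W2, W4, W5 (3 jobs); Least covered: J1, J3 (1 workers)

Worker degrees (jobs they can do): W1:2, W2:3, W3:1, W4:3, W5:3
Job degrees (workers who can do it): J1:1, J2:3, J3:1, J4:3, J5:4

Maximum worker degree is 3, achieved by: W2, W4, W5
Minimum job degree is 1, achieved by: J1, J3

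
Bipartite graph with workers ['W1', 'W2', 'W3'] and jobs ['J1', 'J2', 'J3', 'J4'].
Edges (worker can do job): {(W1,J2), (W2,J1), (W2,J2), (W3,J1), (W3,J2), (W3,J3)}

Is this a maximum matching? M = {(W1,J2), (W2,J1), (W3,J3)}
Yes, size 3 is maximum

Proposed matching has size 3.
Maximum matching size for this graph: 3.

This is a maximum matching.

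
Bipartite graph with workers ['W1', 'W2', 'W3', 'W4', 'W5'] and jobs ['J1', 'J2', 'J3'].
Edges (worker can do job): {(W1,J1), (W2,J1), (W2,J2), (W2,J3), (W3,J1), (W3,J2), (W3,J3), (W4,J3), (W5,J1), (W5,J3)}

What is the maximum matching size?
Maximum matching size = 3

Maximum matching: {(W2,J2), (W3,J1), (W5,J3)}
Size: 3

This assigns 3 workers to 3 distinct jobs.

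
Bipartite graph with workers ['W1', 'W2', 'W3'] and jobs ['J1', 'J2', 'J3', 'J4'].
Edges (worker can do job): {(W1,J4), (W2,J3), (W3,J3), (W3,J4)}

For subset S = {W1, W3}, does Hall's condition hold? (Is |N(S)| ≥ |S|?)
Yes: |N(S)| = 2, |S| = 2

Subset S = {W1, W3}
Neighbors N(S) = {J3, J4}

|N(S)| = 2, |S| = 2
Hall's condition: |N(S)| ≥ |S| is satisfied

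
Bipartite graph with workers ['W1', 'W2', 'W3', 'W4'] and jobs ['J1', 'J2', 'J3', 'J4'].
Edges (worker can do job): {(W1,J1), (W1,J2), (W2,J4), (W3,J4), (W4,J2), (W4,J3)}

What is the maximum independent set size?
Maximum independent set = 5

By König's theorem:
- Min vertex cover = Max matching = 3
- Max independent set = Total vertices - Min vertex cover
- Max independent set = 8 - 3 = 5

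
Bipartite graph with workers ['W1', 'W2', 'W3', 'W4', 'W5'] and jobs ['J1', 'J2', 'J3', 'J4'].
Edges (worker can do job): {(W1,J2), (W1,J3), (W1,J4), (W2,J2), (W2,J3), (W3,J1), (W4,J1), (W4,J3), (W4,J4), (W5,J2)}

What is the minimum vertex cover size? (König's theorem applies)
Minimum vertex cover size = 4

By König's theorem: in bipartite graphs,
min vertex cover = max matching = 4

Maximum matching has size 4, so minimum vertex cover also has size 4.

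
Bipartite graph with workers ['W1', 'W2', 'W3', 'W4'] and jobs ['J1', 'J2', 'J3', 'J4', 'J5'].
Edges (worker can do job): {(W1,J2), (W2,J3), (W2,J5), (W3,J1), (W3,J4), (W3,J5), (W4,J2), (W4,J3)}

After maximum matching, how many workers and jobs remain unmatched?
Unmatched: 0 workers, 1 jobs

Maximum matching size: 4
Workers: 4 total, 4 matched, 0 unmatched
Jobs: 5 total, 4 matched, 1 unmatched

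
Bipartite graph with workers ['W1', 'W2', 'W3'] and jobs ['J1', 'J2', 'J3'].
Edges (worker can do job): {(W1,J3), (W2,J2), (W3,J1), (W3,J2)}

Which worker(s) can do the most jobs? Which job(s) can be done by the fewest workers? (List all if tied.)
Most versatile: W3 (2 jobs); Least covered: J1, J3 (1 workers)

Worker degrees (jobs they can do): W1:1, W2:1, W3:2
Job degrees (workers who can do it): J1:1, J2:2, J3:1

Maximum worker degree is 2, achieved by: W3
Minimum job degree is 1, achieved by: J1, J3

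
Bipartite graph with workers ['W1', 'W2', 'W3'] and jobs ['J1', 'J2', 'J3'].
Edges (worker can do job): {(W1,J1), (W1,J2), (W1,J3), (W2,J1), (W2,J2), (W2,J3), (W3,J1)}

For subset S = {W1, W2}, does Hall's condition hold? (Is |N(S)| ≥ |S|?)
Yes: |N(S)| = 3, |S| = 2

Subset S = {W1, W2}
Neighbors N(S) = {J1, J2, J3}

|N(S)| = 3, |S| = 2
Hall's condition: |N(S)| ≥ |S| is satisfied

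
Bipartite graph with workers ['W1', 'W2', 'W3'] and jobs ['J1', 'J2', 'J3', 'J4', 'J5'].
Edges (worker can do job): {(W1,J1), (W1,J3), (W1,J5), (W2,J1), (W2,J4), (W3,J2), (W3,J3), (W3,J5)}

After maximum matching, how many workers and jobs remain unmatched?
Unmatched: 0 workers, 2 jobs

Maximum matching size: 3
Workers: 3 total, 3 matched, 0 unmatched
Jobs: 5 total, 3 matched, 2 unmatched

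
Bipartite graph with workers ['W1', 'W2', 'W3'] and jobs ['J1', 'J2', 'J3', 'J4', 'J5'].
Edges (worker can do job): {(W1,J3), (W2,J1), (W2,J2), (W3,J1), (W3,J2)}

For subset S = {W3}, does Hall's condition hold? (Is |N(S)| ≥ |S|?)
Yes: |N(S)| = 2, |S| = 1

Subset S = {W3}
Neighbors N(S) = {J1, J2}

|N(S)| = 2, |S| = 1
Hall's condition: |N(S)| ≥ |S| is satisfied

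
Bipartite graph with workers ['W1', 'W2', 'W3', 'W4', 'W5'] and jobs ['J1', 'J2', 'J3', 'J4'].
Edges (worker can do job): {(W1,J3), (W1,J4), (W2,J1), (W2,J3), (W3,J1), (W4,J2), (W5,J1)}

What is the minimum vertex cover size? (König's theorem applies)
Minimum vertex cover size = 4

By König's theorem: in bipartite graphs,
min vertex cover = max matching = 4

Maximum matching has size 4, so minimum vertex cover also has size 4.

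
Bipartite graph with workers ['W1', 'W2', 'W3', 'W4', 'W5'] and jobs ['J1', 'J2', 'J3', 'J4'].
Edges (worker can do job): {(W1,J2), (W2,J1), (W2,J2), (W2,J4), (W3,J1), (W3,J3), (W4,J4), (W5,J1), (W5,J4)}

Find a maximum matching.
Matching: {(W1,J2), (W2,J1), (W3,J3), (W5,J4)}

Maximum matching (size 4):
  W1 → J2
  W2 → J1
  W3 → J3
  W5 → J4

Each worker is assigned to at most one job, and each job to at most one worker.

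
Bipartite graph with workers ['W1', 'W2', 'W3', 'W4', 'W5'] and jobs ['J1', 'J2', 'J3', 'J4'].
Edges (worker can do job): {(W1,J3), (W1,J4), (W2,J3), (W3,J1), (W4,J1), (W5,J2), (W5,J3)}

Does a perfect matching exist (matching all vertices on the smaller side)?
Yes, perfect matching exists (size 4)

Perfect matching: {(W1,J4), (W2,J3), (W3,J1), (W5,J2)}
All 4 vertices on the smaller side are matched.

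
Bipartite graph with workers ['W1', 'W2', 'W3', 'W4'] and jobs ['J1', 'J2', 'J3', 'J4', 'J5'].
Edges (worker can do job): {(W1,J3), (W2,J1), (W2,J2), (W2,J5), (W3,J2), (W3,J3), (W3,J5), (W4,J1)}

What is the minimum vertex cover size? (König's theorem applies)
Minimum vertex cover size = 4

By König's theorem: in bipartite graphs,
min vertex cover = max matching = 4

Maximum matching has size 4, so minimum vertex cover also has size 4.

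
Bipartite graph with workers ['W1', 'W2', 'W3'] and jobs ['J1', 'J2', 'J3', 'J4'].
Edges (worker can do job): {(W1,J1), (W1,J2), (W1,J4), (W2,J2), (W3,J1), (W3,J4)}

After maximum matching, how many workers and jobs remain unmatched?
Unmatched: 0 workers, 1 jobs

Maximum matching size: 3
Workers: 3 total, 3 matched, 0 unmatched
Jobs: 4 total, 3 matched, 1 unmatched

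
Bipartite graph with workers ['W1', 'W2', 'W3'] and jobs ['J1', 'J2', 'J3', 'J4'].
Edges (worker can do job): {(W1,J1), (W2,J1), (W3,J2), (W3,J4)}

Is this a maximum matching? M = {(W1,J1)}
No, size 1 is not maximum

Proposed matching has size 1.
Maximum matching size for this graph: 2.

This is NOT maximum - can be improved to size 2.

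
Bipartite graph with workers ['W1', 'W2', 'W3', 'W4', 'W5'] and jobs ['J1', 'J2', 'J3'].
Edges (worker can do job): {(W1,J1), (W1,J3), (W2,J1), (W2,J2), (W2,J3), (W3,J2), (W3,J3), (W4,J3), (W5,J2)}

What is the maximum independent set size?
Maximum independent set = 5

By König's theorem:
- Min vertex cover = Max matching = 3
- Max independent set = Total vertices - Min vertex cover
- Max independent set = 8 - 3 = 5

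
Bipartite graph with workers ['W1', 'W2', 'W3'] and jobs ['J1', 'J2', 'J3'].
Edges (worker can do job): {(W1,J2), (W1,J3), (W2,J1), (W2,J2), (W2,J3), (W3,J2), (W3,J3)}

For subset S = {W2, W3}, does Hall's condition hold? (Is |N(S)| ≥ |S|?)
Yes: |N(S)| = 3, |S| = 2

Subset S = {W2, W3}
Neighbors N(S) = {J1, J2, J3}

|N(S)| = 3, |S| = 2
Hall's condition: |N(S)| ≥ |S| is satisfied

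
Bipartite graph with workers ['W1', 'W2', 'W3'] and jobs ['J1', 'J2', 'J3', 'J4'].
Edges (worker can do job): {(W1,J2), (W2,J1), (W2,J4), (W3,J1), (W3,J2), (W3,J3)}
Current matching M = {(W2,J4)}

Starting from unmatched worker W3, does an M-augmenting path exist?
Yes: W3 → J3

An M-augmenting path alternates non-matching / matching edges, starting and ending at unmatched vertices.
Path: W3 → J3
(J3 is unmatched in M, so the path is augmenting.)
Flipping edges along this path would increase |M| from 1 to 2.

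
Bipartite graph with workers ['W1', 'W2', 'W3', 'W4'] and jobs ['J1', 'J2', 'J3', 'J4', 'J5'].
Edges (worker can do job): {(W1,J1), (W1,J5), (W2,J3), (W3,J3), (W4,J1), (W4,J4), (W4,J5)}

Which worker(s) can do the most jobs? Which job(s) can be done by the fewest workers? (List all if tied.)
Most versatile: W4 (3 jobs); Least covered: J2 (0 workers)

Worker degrees (jobs they can do): W1:2, W2:1, W3:1, W4:3
Job degrees (workers who can do it): J1:2, J2:0, J3:2, J4:1, J5:2

Maximum worker degree is 3, achieved by: W4
Minimum job degree is 0, achieved by: J2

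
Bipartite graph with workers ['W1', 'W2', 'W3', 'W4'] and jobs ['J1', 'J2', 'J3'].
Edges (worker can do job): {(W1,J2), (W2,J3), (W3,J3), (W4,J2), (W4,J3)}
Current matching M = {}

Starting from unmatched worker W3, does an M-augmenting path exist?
Yes: W3 → J3

An M-augmenting path alternates non-matching / matching edges, starting and ending at unmatched vertices.
Path: W3 → J3
(J3 is unmatched in M, so the path is augmenting.)
Flipping edges along this path would increase |M| from 0 to 1.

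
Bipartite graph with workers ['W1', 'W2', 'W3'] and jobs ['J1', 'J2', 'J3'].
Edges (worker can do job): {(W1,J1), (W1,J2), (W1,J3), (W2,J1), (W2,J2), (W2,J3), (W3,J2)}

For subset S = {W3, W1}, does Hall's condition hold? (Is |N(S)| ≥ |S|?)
Yes: |N(S)| = 3, |S| = 2

Subset S = {W3, W1}
Neighbors N(S) = {J1, J2, J3}

|N(S)| = 3, |S| = 2
Hall's condition: |N(S)| ≥ |S| is satisfied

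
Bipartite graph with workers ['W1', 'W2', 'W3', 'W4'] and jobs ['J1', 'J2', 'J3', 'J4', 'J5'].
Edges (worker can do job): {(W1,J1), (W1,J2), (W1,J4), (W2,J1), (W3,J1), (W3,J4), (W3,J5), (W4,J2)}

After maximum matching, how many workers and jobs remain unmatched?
Unmatched: 0 workers, 1 jobs

Maximum matching size: 4
Workers: 4 total, 4 matched, 0 unmatched
Jobs: 5 total, 4 matched, 1 unmatched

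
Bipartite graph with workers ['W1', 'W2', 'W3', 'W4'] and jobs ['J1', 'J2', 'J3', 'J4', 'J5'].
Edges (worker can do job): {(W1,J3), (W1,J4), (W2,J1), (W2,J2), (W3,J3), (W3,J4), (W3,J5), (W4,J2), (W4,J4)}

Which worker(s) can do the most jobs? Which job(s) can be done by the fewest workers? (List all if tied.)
Most versatile: W3 (3 jobs); Least covered: J1, J5 (1 workers)

Worker degrees (jobs they can do): W1:2, W2:2, W3:3, W4:2
Job degrees (workers who can do it): J1:1, J2:2, J3:2, J4:3, J5:1

Maximum worker degree is 3, achieved by: W3
Minimum job degree is 1, achieved by: J1, J5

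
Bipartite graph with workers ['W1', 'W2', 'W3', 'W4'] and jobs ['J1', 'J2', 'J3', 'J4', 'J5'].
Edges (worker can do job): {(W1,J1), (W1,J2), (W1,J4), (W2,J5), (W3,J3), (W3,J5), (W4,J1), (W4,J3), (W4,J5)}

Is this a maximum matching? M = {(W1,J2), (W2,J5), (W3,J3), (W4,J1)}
Yes, size 4 is maximum

Proposed matching has size 4.
Maximum matching size for this graph: 4.

This is a maximum matching.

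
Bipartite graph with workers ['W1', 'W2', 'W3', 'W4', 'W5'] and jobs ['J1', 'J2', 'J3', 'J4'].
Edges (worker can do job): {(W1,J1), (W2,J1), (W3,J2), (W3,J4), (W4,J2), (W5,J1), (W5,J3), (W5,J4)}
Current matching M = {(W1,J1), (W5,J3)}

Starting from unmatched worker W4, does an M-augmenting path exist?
Yes: W4 → J2

An M-augmenting path alternates non-matching / matching edges, starting and ending at unmatched vertices.
Path: W4 → J2
(J2 is unmatched in M, so the path is augmenting.)
Flipping edges along this path would increase |M| from 2 to 3.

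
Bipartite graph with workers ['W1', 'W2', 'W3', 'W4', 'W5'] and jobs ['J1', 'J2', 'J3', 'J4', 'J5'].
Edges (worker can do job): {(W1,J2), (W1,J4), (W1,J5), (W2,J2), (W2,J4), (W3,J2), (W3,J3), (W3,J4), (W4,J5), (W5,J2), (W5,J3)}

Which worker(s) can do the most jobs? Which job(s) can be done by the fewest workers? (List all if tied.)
Most versatile: W1, W3 (3 jobs); Least covered: J1 (0 workers)

Worker degrees (jobs they can do): W1:3, W2:2, W3:3, W4:1, W5:2
Job degrees (workers who can do it): J1:0, J2:4, J3:2, J4:3, J5:2

Maximum worker degree is 3, achieved by: W1, W3
Minimum job degree is 0, achieved by: J1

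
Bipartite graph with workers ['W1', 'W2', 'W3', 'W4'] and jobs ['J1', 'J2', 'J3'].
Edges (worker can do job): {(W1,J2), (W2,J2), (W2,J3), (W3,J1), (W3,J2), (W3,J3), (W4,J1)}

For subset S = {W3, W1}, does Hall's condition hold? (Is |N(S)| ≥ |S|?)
Yes: |N(S)| = 3, |S| = 2

Subset S = {W3, W1}
Neighbors N(S) = {J1, J2, J3}

|N(S)| = 3, |S| = 2
Hall's condition: |N(S)| ≥ |S| is satisfied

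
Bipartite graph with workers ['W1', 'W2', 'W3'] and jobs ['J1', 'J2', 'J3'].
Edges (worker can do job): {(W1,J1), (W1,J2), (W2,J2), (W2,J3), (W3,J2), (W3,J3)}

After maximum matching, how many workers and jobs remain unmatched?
Unmatched: 0 workers, 0 jobs

Maximum matching size: 3
Workers: 3 total, 3 matched, 0 unmatched
Jobs: 3 total, 3 matched, 0 unmatched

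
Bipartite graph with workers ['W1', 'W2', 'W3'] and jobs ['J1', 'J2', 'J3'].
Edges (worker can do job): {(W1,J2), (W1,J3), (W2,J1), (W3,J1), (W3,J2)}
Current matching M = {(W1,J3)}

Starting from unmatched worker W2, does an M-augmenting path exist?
Yes: W2 → J1

An M-augmenting path alternates non-matching / matching edges, starting and ending at unmatched vertices.
Path: W2 → J1
(J1 is unmatched in M, so the path is augmenting.)
Flipping edges along this path would increase |M| from 1 to 2.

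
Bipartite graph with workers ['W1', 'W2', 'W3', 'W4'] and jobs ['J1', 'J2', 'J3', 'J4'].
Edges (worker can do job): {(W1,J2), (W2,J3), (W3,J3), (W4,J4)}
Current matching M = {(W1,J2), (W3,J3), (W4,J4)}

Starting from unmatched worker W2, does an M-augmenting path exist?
No augmenting path from W2

Alternating search from W2 reaches jobs: {J3}.
Every reachable job is already matched in M, and following those matched edges back to workers exposes no further unvisited jobs.
No M-augmenting path from W2 exists.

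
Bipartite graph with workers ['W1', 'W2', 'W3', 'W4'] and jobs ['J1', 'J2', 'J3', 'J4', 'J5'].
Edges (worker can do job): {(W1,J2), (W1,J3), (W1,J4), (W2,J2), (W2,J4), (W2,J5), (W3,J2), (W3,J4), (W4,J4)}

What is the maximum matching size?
Maximum matching size = 4

Maximum matching: {(W1,J3), (W2,J5), (W3,J2), (W4,J4)}
Size: 4

This assigns 4 workers to 4 distinct jobs.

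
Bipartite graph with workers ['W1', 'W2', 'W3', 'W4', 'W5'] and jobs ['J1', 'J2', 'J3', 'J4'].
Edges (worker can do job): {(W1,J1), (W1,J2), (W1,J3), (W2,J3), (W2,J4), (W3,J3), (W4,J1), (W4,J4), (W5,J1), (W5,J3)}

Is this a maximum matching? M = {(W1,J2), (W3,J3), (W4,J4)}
No, size 3 is not maximum

Proposed matching has size 3.
Maximum matching size for this graph: 4.

This is NOT maximum - can be improved to size 4.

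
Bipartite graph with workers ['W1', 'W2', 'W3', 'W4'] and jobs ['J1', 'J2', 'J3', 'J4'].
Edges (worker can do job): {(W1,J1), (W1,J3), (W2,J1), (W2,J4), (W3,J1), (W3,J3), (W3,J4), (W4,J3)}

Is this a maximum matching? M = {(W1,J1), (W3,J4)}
No, size 2 is not maximum

Proposed matching has size 2.
Maximum matching size for this graph: 3.

This is NOT maximum - can be improved to size 3.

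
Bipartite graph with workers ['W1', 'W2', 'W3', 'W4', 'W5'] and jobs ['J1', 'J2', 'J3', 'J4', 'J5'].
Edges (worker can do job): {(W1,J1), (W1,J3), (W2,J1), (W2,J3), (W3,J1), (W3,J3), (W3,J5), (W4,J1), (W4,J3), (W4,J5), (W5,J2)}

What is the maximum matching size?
Maximum matching size = 4

Maximum matching: {(W1,J3), (W3,J5), (W4,J1), (W5,J2)}
Size: 4

This assigns 4 workers to 4 distinct jobs.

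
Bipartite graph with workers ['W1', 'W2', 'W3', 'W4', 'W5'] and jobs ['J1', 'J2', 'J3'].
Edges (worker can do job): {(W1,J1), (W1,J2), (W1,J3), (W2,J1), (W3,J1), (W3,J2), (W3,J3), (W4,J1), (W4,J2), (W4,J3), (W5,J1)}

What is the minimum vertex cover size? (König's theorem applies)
Minimum vertex cover size = 3

By König's theorem: in bipartite graphs,
min vertex cover = max matching = 3

Maximum matching has size 3, so minimum vertex cover also has size 3.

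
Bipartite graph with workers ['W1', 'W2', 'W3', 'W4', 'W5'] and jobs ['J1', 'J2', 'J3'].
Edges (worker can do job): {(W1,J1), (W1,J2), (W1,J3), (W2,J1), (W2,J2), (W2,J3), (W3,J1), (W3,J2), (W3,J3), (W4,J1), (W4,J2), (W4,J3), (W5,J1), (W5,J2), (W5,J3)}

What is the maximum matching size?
Maximum matching size = 3

Maximum matching: {(W3,J2), (W4,J3), (W5,J1)}
Size: 3

This assigns 3 workers to 3 distinct jobs.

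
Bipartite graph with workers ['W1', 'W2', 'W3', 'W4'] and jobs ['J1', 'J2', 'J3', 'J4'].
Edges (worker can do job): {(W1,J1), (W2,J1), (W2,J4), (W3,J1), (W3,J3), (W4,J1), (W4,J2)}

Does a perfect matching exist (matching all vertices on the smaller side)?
Yes, perfect matching exists (size 4)

Perfect matching: {(W1,J1), (W2,J4), (W3,J3), (W4,J2)}
All 4 vertices on the smaller side are matched.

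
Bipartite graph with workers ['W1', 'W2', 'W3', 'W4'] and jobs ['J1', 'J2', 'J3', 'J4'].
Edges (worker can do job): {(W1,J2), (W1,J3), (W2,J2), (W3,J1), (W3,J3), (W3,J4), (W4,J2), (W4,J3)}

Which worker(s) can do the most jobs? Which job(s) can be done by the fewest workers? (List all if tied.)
Most versatile: W3 (3 jobs); Least covered: J1, J4 (1 workers)

Worker degrees (jobs they can do): W1:2, W2:1, W3:3, W4:2
Job degrees (workers who can do it): J1:1, J2:3, J3:3, J4:1

Maximum worker degree is 3, achieved by: W3
Minimum job degree is 1, achieved by: J1, J4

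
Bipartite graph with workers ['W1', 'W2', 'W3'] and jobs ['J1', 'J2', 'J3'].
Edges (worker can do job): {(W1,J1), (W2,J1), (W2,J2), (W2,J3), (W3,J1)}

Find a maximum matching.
Matching: {(W2,J2), (W3,J1)}

Maximum matching (size 2):
  W2 → J2
  W3 → J1

Each worker is assigned to at most one job, and each job to at most one worker.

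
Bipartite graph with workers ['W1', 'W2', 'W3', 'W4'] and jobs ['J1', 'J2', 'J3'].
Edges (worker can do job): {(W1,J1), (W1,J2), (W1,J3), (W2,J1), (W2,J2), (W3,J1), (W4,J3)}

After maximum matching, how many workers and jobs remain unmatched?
Unmatched: 1 workers, 0 jobs

Maximum matching size: 3
Workers: 4 total, 3 matched, 1 unmatched
Jobs: 3 total, 3 matched, 0 unmatched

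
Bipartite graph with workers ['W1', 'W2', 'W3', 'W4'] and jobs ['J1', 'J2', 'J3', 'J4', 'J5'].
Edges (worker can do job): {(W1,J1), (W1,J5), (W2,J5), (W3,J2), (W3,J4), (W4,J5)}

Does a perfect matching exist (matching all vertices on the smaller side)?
No, maximum matching has size 3 < 4

Maximum matching has size 3, need 4 for perfect matching.
Unmatched workers: ['W2']
Unmatched jobs: ['J3', 'J4']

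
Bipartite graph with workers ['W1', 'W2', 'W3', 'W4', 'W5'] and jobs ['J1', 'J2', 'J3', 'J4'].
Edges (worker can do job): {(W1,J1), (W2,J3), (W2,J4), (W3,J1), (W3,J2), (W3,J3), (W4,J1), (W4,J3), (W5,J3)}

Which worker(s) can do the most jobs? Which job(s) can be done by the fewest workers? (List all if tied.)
Most versatile: W3 (3 jobs); Least covered: J2, J4 (1 workers)

Worker degrees (jobs they can do): W1:1, W2:2, W3:3, W4:2, W5:1
Job degrees (workers who can do it): J1:3, J2:1, J3:4, J4:1

Maximum worker degree is 3, achieved by: W3
Minimum job degree is 1, achieved by: J2, J4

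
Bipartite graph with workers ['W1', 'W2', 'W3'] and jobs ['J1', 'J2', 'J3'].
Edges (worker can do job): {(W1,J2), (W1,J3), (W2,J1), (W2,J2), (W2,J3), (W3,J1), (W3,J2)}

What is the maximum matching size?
Maximum matching size = 3

Maximum matching: {(W1,J2), (W2,J3), (W3,J1)}
Size: 3

This assigns 3 workers to 3 distinct jobs.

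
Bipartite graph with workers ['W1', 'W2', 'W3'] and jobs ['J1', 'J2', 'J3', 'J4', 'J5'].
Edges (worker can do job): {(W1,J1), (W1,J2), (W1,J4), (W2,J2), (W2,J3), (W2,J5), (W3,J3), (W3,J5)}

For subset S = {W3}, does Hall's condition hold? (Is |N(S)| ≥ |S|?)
Yes: |N(S)| = 2, |S| = 1

Subset S = {W3}
Neighbors N(S) = {J3, J5}

|N(S)| = 2, |S| = 1
Hall's condition: |N(S)| ≥ |S| is satisfied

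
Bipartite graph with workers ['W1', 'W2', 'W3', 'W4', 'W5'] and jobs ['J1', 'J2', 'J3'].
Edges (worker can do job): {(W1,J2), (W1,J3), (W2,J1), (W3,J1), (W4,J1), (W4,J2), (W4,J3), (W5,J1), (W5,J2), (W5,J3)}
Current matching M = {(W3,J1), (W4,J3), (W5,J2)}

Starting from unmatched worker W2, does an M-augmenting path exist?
No augmenting path from W2

Alternating search from W2 reaches jobs: {J1}.
Every reachable job is already matched in M, and following those matched edges back to workers exposes no further unvisited jobs.
No M-augmenting path from W2 exists.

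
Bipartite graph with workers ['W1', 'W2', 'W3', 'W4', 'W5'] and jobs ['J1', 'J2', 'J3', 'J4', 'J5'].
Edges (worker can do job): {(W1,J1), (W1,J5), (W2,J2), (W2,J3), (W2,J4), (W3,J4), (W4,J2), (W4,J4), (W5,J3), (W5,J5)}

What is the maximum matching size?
Maximum matching size = 5

Maximum matching: {(W1,J1), (W2,J3), (W3,J4), (W4,J2), (W5,J5)}
Size: 5

This assigns 5 workers to 5 distinct jobs.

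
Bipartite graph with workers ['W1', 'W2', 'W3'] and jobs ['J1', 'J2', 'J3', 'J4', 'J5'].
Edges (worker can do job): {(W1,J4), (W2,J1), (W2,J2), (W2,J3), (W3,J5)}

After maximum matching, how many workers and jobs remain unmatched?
Unmatched: 0 workers, 2 jobs

Maximum matching size: 3
Workers: 3 total, 3 matched, 0 unmatched
Jobs: 5 total, 3 matched, 2 unmatched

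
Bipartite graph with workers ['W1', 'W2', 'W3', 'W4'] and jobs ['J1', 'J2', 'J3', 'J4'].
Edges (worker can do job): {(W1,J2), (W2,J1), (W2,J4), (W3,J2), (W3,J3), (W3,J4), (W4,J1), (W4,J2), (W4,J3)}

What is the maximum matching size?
Maximum matching size = 4

Maximum matching: {(W1,J2), (W2,J4), (W3,J3), (W4,J1)}
Size: 4

This assigns 4 workers to 4 distinct jobs.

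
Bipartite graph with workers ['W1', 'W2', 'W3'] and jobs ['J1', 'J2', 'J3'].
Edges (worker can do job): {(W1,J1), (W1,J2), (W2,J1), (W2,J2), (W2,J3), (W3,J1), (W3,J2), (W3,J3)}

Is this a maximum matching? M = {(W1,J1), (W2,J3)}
No, size 2 is not maximum

Proposed matching has size 2.
Maximum matching size for this graph: 3.

This is NOT maximum - can be improved to size 3.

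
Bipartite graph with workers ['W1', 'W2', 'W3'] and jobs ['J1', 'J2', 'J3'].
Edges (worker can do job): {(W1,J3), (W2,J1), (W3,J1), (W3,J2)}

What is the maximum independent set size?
Maximum independent set = 3

By König's theorem:
- Min vertex cover = Max matching = 3
- Max independent set = Total vertices - Min vertex cover
- Max independent set = 6 - 3 = 3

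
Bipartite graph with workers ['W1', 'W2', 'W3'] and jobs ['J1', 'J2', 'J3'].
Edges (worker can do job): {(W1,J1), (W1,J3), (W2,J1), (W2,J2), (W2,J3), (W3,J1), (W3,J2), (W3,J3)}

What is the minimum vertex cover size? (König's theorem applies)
Minimum vertex cover size = 3

By König's theorem: in bipartite graphs,
min vertex cover = max matching = 3

Maximum matching has size 3, so minimum vertex cover also has size 3.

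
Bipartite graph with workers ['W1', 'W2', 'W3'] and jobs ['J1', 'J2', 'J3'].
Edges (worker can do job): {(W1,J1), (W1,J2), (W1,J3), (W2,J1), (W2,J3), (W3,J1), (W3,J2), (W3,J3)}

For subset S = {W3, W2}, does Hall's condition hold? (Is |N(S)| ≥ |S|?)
Yes: |N(S)| = 3, |S| = 2

Subset S = {W3, W2}
Neighbors N(S) = {J1, J2, J3}

|N(S)| = 3, |S| = 2
Hall's condition: |N(S)| ≥ |S| is satisfied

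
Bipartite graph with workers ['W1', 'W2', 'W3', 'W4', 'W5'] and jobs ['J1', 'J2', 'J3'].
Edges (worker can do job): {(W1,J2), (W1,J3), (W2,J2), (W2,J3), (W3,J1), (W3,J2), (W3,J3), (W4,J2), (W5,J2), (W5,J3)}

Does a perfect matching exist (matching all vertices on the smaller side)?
Yes, perfect matching exists (size 3)

Perfect matching: {(W3,J1), (W4,J2), (W5,J3)}
All 3 vertices on the smaller side are matched.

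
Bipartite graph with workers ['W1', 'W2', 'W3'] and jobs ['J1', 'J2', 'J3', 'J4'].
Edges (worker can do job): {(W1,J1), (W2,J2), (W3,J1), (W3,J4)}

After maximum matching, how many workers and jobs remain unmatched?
Unmatched: 0 workers, 1 jobs

Maximum matching size: 3
Workers: 3 total, 3 matched, 0 unmatched
Jobs: 4 total, 3 matched, 1 unmatched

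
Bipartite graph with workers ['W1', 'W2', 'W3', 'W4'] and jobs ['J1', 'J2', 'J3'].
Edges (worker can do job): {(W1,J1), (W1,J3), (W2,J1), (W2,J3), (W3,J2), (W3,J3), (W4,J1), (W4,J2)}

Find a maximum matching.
Matching: {(W1,J1), (W3,J3), (W4,J2)}

Maximum matching (size 3):
  W1 → J1
  W3 → J3
  W4 → J2

Each worker is assigned to at most one job, and each job to at most one worker.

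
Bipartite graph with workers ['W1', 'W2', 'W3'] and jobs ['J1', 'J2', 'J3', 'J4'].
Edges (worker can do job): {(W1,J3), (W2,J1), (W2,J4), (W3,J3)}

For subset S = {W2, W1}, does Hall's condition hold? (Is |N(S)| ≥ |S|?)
Yes: |N(S)| = 3, |S| = 2

Subset S = {W2, W1}
Neighbors N(S) = {J1, J3, J4}

|N(S)| = 3, |S| = 2
Hall's condition: |N(S)| ≥ |S| is satisfied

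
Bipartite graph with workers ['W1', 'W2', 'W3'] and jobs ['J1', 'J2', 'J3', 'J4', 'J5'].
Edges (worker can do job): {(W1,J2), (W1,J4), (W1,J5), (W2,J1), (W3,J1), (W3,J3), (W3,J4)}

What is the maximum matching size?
Maximum matching size = 3

Maximum matching: {(W1,J2), (W2,J1), (W3,J4)}
Size: 3

This assigns 3 workers to 3 distinct jobs.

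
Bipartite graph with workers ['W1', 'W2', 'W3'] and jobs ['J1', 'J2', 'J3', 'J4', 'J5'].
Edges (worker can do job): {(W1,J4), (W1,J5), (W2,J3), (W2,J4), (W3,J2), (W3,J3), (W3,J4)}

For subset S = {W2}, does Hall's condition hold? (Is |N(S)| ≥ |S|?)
Yes: |N(S)| = 2, |S| = 1

Subset S = {W2}
Neighbors N(S) = {J3, J4}

|N(S)| = 2, |S| = 1
Hall's condition: |N(S)| ≥ |S| is satisfied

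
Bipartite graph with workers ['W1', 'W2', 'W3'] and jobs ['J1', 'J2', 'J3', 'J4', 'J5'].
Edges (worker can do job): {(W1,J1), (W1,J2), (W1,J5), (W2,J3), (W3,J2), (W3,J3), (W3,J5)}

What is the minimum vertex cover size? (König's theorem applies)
Minimum vertex cover size = 3

By König's theorem: in bipartite graphs,
min vertex cover = max matching = 3

Maximum matching has size 3, so minimum vertex cover also has size 3.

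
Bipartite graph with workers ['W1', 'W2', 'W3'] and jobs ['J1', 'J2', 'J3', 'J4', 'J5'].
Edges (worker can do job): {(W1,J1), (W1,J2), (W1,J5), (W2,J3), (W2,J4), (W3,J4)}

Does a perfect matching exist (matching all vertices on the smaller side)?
Yes, perfect matching exists (size 3)

Perfect matching: {(W1,J2), (W2,J3), (W3,J4)}
All 3 vertices on the smaller side are matched.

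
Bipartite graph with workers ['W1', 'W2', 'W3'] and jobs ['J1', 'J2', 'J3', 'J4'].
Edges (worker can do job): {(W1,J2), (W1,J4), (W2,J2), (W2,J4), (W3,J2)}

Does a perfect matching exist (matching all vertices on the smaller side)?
No, maximum matching has size 2 < 3

Maximum matching has size 2, need 3 for perfect matching.
Unmatched workers: ['W2']
Unmatched jobs: ['J3', 'J1']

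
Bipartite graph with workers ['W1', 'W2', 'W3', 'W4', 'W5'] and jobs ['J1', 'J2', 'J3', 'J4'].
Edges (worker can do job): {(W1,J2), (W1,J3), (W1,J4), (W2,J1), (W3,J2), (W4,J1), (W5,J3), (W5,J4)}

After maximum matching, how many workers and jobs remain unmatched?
Unmatched: 1 workers, 0 jobs

Maximum matching size: 4
Workers: 5 total, 4 matched, 1 unmatched
Jobs: 4 total, 4 matched, 0 unmatched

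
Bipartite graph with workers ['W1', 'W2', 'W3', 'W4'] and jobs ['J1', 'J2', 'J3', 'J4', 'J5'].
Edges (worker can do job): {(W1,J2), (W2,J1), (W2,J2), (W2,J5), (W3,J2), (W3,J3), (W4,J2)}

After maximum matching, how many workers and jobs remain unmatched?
Unmatched: 1 workers, 2 jobs

Maximum matching size: 3
Workers: 4 total, 3 matched, 1 unmatched
Jobs: 5 total, 3 matched, 2 unmatched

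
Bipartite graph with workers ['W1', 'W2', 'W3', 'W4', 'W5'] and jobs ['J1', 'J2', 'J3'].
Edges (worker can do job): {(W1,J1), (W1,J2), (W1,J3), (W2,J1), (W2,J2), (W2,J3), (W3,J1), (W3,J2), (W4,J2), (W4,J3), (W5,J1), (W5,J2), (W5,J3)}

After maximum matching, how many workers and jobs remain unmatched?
Unmatched: 2 workers, 0 jobs

Maximum matching size: 3
Workers: 5 total, 3 matched, 2 unmatched
Jobs: 3 total, 3 matched, 0 unmatched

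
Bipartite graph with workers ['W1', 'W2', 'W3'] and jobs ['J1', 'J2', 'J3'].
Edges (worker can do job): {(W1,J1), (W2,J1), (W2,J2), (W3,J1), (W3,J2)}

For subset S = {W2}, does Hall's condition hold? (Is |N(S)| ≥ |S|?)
Yes: |N(S)| = 2, |S| = 1

Subset S = {W2}
Neighbors N(S) = {J1, J2}

|N(S)| = 2, |S| = 1
Hall's condition: |N(S)| ≥ |S| is satisfied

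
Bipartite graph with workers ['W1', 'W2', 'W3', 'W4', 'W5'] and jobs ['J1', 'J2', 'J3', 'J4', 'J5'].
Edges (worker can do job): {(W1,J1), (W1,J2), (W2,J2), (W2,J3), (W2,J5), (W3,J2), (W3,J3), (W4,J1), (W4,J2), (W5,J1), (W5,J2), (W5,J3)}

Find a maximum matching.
Matching: {(W2,J5), (W3,J3), (W4,J2), (W5,J1)}

Maximum matching (size 4):
  W2 → J5
  W3 → J3
  W4 → J2
  W5 → J1

Each worker is assigned to at most one job, and each job to at most one worker.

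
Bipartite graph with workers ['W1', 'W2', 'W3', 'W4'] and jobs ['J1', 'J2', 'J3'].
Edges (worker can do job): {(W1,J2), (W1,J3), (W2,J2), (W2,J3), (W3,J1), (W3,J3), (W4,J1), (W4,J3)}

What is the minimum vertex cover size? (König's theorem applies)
Minimum vertex cover size = 3

By König's theorem: in bipartite graphs,
min vertex cover = max matching = 3

Maximum matching has size 3, so minimum vertex cover also has size 3.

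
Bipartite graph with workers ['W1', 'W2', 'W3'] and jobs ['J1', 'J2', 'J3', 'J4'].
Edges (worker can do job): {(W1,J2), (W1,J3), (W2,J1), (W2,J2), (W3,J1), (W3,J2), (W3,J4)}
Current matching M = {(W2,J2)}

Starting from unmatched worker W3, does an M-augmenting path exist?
Yes: W3 → J1

An M-augmenting path alternates non-matching / matching edges, starting and ending at unmatched vertices.
Path: W3 → J1
(J1 is unmatched in M, so the path is augmenting.)
Flipping edges along this path would increase |M| from 1 to 2.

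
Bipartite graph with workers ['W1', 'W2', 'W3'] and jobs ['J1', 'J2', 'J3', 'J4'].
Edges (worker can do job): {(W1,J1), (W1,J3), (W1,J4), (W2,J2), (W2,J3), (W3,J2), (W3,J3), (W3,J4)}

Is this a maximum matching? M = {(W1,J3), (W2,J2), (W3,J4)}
Yes, size 3 is maximum

Proposed matching has size 3.
Maximum matching size for this graph: 3.

This is a maximum matching.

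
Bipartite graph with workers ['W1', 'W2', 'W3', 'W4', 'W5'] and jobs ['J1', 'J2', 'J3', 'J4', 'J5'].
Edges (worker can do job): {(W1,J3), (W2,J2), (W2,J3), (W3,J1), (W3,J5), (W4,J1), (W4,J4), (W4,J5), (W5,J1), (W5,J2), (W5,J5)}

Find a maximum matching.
Matching: {(W1,J3), (W2,J2), (W3,J1), (W4,J4), (W5,J5)}

Maximum matching (size 5):
  W1 → J3
  W2 → J2
  W3 → J1
  W4 → J4
  W5 → J5

Each worker is assigned to at most one job, and each job to at most one worker.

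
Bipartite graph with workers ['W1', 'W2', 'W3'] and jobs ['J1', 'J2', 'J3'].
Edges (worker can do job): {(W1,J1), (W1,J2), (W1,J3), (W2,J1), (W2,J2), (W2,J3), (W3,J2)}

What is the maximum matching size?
Maximum matching size = 3

Maximum matching: {(W1,J1), (W2,J3), (W3,J2)}
Size: 3

This assigns 3 workers to 3 distinct jobs.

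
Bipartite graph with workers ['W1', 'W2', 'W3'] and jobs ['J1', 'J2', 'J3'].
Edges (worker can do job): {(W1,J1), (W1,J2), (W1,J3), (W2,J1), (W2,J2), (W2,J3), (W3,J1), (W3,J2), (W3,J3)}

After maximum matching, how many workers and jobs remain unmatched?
Unmatched: 0 workers, 0 jobs

Maximum matching size: 3
Workers: 3 total, 3 matched, 0 unmatched
Jobs: 3 total, 3 matched, 0 unmatched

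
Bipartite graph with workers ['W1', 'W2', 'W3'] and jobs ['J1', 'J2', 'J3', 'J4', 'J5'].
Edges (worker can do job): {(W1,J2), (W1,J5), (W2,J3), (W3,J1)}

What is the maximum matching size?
Maximum matching size = 3

Maximum matching: {(W1,J5), (W2,J3), (W3,J1)}
Size: 3

This assigns 3 workers to 3 distinct jobs.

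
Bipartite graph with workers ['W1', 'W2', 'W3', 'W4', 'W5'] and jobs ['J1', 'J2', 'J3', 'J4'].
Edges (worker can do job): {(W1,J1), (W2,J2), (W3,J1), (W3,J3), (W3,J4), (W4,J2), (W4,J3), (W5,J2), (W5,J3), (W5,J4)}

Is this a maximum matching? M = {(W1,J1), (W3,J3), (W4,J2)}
No, size 3 is not maximum

Proposed matching has size 3.
Maximum matching size for this graph: 4.

This is NOT maximum - can be improved to size 4.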